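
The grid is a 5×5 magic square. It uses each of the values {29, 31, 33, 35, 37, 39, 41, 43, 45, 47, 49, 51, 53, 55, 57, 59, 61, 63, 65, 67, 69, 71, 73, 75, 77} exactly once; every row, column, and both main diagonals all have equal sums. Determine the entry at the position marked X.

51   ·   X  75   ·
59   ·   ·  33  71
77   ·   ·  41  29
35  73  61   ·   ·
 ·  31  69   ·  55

The 25 entries sum to 1325, so each line sums to 1325/5 = 265.
Using column 1: 51 + 59 + 77 + 35 + ? → (5,1) = 265 − 222 = 43.
From row 5, 265 − (43 + 31 + 69 + 55) gives (5,4) = 67.
Column 4 needs 265; the known cells sum to 216, so (4,4) = 49.
Using row 4: 35 + 73 + 61 + 49 + ? → (4,5) = 265 − 218 = 47.
Column 5 needs 265; the known cells sum to 202, so (1,5) = 63.
The remaining cell in anti-diagonal is (3,3) = 265 − 212 = 53.
The remaining cell in row 3 is (3,2) = 265 − 200 = 65.
Main diagonal must total 265; the given cells sum to 208, so (2,2) = 57.
The remaining cell in row 2 is (2,3) = 265 − 220 = 45.
Column 2 must total 265; the given cells sum to 226, so (1,2) = 39.
Column 3: 45 + 53 + 61 + 69 + ? = 265, so (1,3) = 37.

37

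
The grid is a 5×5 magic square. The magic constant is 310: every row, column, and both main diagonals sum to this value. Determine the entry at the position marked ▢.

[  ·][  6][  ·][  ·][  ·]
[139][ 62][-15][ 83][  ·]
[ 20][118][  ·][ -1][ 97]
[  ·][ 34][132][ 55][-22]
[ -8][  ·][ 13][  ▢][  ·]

146

Row 2 needs 310; the known cells sum to 269, so (2,5) = 41.
Row 3: 20 + 118 + (-1) + 97 + ? = 310, so (3,3) = 76.
The remaining cell in row 4 is (4,1) = 310 − 199 = 111.
Column 1: 139 + 20 + 111 + (-8) + ? = 310, so (1,1) = 48.
From column 2, 310 − (6 + 62 + 118 + 34) gives (5,2) = 90.
Column 3: -15 + 76 + 132 + 13 + ? = 310, so (1,3) = 104.
Main diagonal: 48 + 62 + 76 + 55 + ? = 310, so (5,5) = 69.
Using anti-diagonal: 83 + 76 + 34 + (-8) + ? → (1,5) = 310 − 185 = 125.
Row 1 needs 310; the known cells sum to 283, so (1,4) = 27.
Using row 5: -8 + 90 + 13 + 69 + ? → (5,4) = 310 − 164 = 146.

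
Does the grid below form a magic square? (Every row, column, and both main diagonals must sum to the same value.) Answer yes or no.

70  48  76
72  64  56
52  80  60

No — column 2 sums to 192 but column 1 sums to 194.

Row 1: 70 + 48 + 76 = 194.
Row 2: 72 + 64 + 56 = 192.
Row 3: 52 + 80 + 60 = 192.
Column 1: 70 + 72 + 52 = 194.
Column 2: 48 + 64 + 80 = 192.
Column 3: 76 + 56 + 60 = 192.
Main diagonal: 70 + 64 + 60 = 194.
Anti-diagonal: 76 + 64 + 52 = 192.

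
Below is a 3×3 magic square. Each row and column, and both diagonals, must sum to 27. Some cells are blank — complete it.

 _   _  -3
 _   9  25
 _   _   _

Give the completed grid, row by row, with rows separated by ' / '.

Using row 2: 9 + 25 + ? → (2,1) = 27 − 34 = -7.
From column 3, 27 − (-3 + 25) gives (3,3) = 5.
Main diagonal: 9 + 5 + ? = 27, so (1,1) = 13.
From anti-diagonal, 27 − (-3 + 9) gives (3,1) = 21.
From row 1, 27 − (13 + (-3)) gives (1,2) = 17.
The remaining cell in row 3 is (3,2) = 27 − 26 = 1.

13 17 -3 / -7 9 25 / 21 1 5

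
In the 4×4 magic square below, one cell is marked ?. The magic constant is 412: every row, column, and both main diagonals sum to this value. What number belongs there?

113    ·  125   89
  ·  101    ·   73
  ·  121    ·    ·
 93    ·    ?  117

97

Using row 1: 113 + 125 + 89 + ? → (1,2) = 412 − 327 = 85.
Using column 2: 85 + 101 + 121 + ? → (4,2) = 412 − 307 = 105.
Using column 4: 89 + 73 + 117 + ? → (3,4) = 412 − 279 = 133.
Main diagonal: 113 + 101 + 117 + ? = 412, so (3,3) = 81.
From anti-diagonal, 412 − (89 + 121 + 93) gives (2,3) = 109.
The remaining cell in row 2 is (2,1) = 412 − 283 = 129.
The remaining cell in row 3 is (3,1) = 412 − 335 = 77.
Row 4: 93 + 105 + 117 + ? = 412, so (4,3) = 97.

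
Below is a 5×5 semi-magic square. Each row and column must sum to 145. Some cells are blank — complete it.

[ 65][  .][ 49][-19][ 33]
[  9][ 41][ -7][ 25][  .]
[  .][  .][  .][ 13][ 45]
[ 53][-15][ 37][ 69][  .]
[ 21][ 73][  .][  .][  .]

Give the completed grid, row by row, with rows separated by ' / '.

65 17 49 -19 33 / 9 41 -7 25 77 / -3 29 61 13 45 / 53 -15 37 69 1 / 21 73 5 57 -11

From row 1, 145 − (65 + 49 + (-19) + 33) gives (1,2) = 17.
Row 2: 9 + 41 + (-7) + 25 + ? = 145, so (2,5) = 77.
Row 4 needs 145; the known cells sum to 144, so (4,5) = 1.
Using column 1: 65 + 9 + 53 + 21 + ? → (3,1) = 145 − 148 = -3.
Column 2 needs 145; the known cells sum to 116, so (3,2) = 29.
Column 4: -19 + 25 + 13 + 69 + ? = 145, so (5,4) = 57.
Using column 5: 33 + 77 + 45 + 1 + ? → (5,5) = 145 − 156 = -11.
Row 3 must total 145; the given cells sum to 84, so (3,3) = 61.
Row 5 must total 145; the given cells sum to 140, so (5,3) = 5.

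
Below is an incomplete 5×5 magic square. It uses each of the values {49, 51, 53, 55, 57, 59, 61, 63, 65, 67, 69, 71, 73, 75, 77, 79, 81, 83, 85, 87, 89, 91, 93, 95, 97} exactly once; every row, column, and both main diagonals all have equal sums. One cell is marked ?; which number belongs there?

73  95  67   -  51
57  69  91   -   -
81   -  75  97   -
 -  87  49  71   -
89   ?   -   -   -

61

The 25 entries sum to 1825, so each line sums to 1825/5 = 365.
The remaining cell in row 1 is (1,4) = 365 − 286 = 79.
From column 1, 365 − (73 + 57 + 81 + 89) gives (4,1) = 65.
Column 3 must total 365; the given cells sum to 282, so (5,3) = 83.
From main diagonal, 365 − (73 + 69 + 75 + 71) gives (5,5) = 77.
The remaining cell in anti-diagonal is (2,4) = 365 − 302 = 63.
Row 2 needs 365; the known cells sum to 280, so (2,5) = 85.
Row 4 must total 365; the given cells sum to 272, so (4,5) = 93.
Column 4 needs 365; the known cells sum to 310, so (5,4) = 55.
Column 5: 51 + 85 + 93 + 77 + ? = 365, so (3,5) = 59.
Row 3 needs 365; the known cells sum to 312, so (3,2) = 53.
Row 5 must total 365; the given cells sum to 304, so (5,2) = 61.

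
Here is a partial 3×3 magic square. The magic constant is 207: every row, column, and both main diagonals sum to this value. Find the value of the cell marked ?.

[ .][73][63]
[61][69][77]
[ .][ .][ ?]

67

Row 1 must total 207; the given cells sum to 136, so (1,1) = 71.
The remaining cell in column 1 is (3,1) = 207 − 132 = 75.
Column 2: 73 + 69 + ? = 207, so (3,2) = 65.
Using column 3: 63 + 77 + ? → (3,3) = 207 − 140 = 67.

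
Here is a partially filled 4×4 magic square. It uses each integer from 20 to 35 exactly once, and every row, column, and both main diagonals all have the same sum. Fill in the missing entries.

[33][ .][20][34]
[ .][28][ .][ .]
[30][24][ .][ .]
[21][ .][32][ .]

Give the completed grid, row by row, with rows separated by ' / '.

The entries are 20 through 35, which sum to 440, so each line sums to 440/4 = 110.
From row 1, 110 − (33 + 20 + 34) gives (1,2) = 23.
From column 1, 110 − (33 + 30 + 21) gives (2,1) = 26.
Column 2 must total 110; the given cells sum to 75, so (4,2) = 35.
Anti-diagonal must total 110; the given cells sum to 79, so (2,3) = 31.
Using row 2: 26 + 28 + 31 + ? → (2,4) = 110 − 85 = 25.
Row 4 must total 110; the given cells sum to 88, so (4,4) = 22.
Column 3: 20 + 31 + 32 + ? = 110, so (3,3) = 27.
Column 4 needs 110; the known cells sum to 81, so (3,4) = 29.

33 23 20 34 / 26 28 31 25 / 30 24 27 29 / 21 35 32 22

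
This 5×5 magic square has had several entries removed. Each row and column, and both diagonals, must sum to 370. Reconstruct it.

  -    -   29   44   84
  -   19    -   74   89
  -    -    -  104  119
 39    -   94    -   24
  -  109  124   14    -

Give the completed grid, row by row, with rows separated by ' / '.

Column 4 needs 370; the known cells sum to 236, so (4,4) = 134.
Column 5: 84 + 89 + 119 + 24 + ? = 370, so (5,5) = 54.
From row 4, 370 − (39 + 94 + 134 + 24) gives (4,2) = 79.
Row 5 must total 370; the given cells sum to 301, so (5,1) = 69.
Anti-diagonal must total 370; the given cells sum to 306, so (3,3) = 64.
Column 3 must total 370; the given cells sum to 311, so (2,3) = 59.
Main diagonal must total 370; the given cells sum to 271, so (1,1) = 99.
From row 1, 370 − (99 + 29 + 44 + 84) gives (1,2) = 114.
Row 2 needs 370; the known cells sum to 241, so (2,1) = 129.
Column 1 must total 370; the given cells sum to 336, so (3,1) = 34.
From column 2, 370 − (114 + 19 + 79 + 109) gives (3,2) = 49.

99 114 29 44 84 / 129 19 59 74 89 / 34 49 64 104 119 / 39 79 94 134 24 / 69 109 124 14 54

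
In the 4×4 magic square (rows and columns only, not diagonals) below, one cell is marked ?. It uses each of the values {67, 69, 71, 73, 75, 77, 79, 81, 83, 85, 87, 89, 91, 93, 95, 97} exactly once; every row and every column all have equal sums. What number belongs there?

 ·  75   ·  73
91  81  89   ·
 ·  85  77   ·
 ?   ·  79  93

The 16 entries sum to 1312, so each line sums to 1312/4 = 328.
Row 2 needs 328; the known cells sum to 261, so (2,4) = 67.
From column 2, 328 − (75 + 81 + 85) gives (4,2) = 87.
The remaining cell in column 3 is (1,3) = 328 − 245 = 83.
The remaining cell in column 4 is (3,4) = 328 − 233 = 95.
Row 1: 75 + 83 + 73 + ? = 328, so (1,1) = 97.
Using row 3: 85 + 77 + 95 + ? → (3,1) = 328 − 257 = 71.
Row 4 needs 328; the known cells sum to 259, so (4,1) = 69.

69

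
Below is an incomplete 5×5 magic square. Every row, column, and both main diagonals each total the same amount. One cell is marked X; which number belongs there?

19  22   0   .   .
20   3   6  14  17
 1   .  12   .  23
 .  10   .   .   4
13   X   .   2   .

16

Row 2 is complete and sums to 60; that is the magic constant.
Using column 1: 19 + 20 + 1 + 13 + ? → (4,1) = 60 − 53 = 7.
Anti-diagonal: 14 + 12 + 10 + 13 + ? = 60, so (1,5) = 11.
Using row 1: 19 + 22 + 0 + 11 + ? → (1,4) = 60 − 52 = 8.
Column 5 must total 60; the given cells sum to 55, so (5,5) = 5.
Main diagonal must total 60; the given cells sum to 39, so (4,4) = 21.
The remaining cell in row 4 is (4,3) = 60 − 42 = 18.
Column 3: 0 + 6 + 12 + 18 + ? = 60, so (5,3) = 24.
Column 4: 8 + 14 + 21 + 2 + ? = 60, so (3,4) = 15.
Row 3 must total 60; the given cells sum to 51, so (3,2) = 9.
Row 5: 13 + 24 + 2 + 5 + ? = 60, so (5,2) = 16.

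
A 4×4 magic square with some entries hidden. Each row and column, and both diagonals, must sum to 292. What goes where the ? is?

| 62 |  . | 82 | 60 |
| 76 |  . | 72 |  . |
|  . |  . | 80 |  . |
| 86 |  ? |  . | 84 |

64

From row 1, 292 − (62 + 82 + 60) gives (1,2) = 88.
Column 1 must total 292; the given cells sum to 224, so (3,1) = 68.
From column 3, 292 − (82 + 72 + 80) gives (4,3) = 58.
Main diagonal must total 292; the given cells sum to 226, so (2,2) = 66.
From anti-diagonal, 292 − (60 + 72 + 86) gives (3,2) = 74.
Row 2: 76 + 66 + 72 + ? = 292, so (2,4) = 78.
Using row 3: 68 + 74 + 80 + ? → (3,4) = 292 − 222 = 70.
Row 4 must total 292; the given cells sum to 228, so (4,2) = 64.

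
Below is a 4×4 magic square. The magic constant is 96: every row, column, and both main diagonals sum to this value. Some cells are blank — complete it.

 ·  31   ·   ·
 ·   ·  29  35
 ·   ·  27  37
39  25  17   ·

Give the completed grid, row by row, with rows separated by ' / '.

Row 4 needs 96; the known cells sum to 81, so (4,4) = 15.
The remaining cell in column 3 is (1,3) = 96 − 73 = 23.
From column 4, 96 − (35 + 37 + 15) gives (1,4) = 9.
Anti-diagonal needs 96; the known cells sum to 77, so (3,2) = 19.
Row 1 must total 96; the given cells sum to 63, so (1,1) = 33.
The remaining cell in row 3 is (3,1) = 96 − 83 = 13.
Column 1: 33 + 13 + 39 + ? = 96, so (2,1) = 11.
Using column 2: 31 + 19 + 25 + ? → (2,2) = 96 − 75 = 21.

33 31 23 9 / 11 21 29 35 / 13 19 27 37 / 39 25 17 15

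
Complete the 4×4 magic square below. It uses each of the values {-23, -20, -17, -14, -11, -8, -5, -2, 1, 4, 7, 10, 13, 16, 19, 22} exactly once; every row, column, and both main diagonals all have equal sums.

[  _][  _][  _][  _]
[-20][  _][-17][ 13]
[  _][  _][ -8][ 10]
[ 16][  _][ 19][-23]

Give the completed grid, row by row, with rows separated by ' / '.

7 -11 4 -2 / -20 22 -17 13 / -5 1 -8 10 / 16 -14 19 -23

The 16 entries sum to -8, so each line sums to -8/4 = -2.
The remaining cell in row 2 is (2,2) = -2 − (-24) = 22.
From row 4, -2 − (16 + 19 + (-23)) gives (4,2) = -14.
Column 3: -17 + (-8) + 19 + ? = -2, so (1,3) = 4.
From column 4, -2 − (13 + 10 + (-23)) gives (1,4) = -2.
Main diagonal must total -2; the given cells sum to -9, so (1,1) = 7.
The remaining cell in anti-diagonal is (3,2) = -2 − (-3) = 1.
Row 1 needs -2; the known cells sum to 9, so (1,2) = -11.
Row 3: 1 + (-8) + 10 + ? = -2, so (3,1) = -5.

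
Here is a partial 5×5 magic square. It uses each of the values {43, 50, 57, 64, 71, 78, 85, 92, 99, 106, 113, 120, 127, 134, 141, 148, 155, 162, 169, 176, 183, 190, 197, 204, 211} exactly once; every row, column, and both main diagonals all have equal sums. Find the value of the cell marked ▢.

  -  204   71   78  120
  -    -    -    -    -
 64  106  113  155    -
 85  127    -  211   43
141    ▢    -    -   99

148

The 25 entries sum to 3175, so each line sums to 3175/5 = 635.
Row 1: 204 + 71 + 78 + 120 + ? = 635, so (1,1) = 162.
Row 3 must total 635; the given cells sum to 438, so (3,5) = 197.
Row 4 needs 635; the known cells sum to 466, so (4,3) = 169.
The remaining cell in column 1 is (2,1) = 635 − 452 = 183.
From column 5, 635 − (120 + 197 + 43 + 99) gives (2,5) = 176.
Main diagonal must total 635; the given cells sum to 585, so (2,2) = 50.
Using anti-diagonal: 120 + 113 + 127 + 141 + ? → (2,4) = 635 − 501 = 134.
Row 2: 183 + 50 + 134 + 176 + ? = 635, so (2,3) = 92.
Column 2 must total 635; the given cells sum to 487, so (5,2) = 148.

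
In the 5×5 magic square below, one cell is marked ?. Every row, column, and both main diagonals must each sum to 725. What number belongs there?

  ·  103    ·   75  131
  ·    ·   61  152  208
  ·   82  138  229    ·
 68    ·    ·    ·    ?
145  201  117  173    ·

Row 5: 145 + 201 + 117 + 173 + ? = 725, so (5,5) = 89.
Column 4 must total 725; the given cells sum to 629, so (4,4) = 96.
Anti-diagonal needs 725; the known cells sum to 566, so (4,2) = 159.
Using column 2: 103 + 82 + 159 + 201 + ? → (2,2) = 725 − 545 = 180.
Main diagonal: 180 + 138 + 96 + 89 + ? = 725, so (1,1) = 222.
Using row 1: 222 + 103 + 75 + 131 + ? → (1,3) = 725 − 531 = 194.
The remaining cell in row 2 is (2,1) = 725 − 601 = 124.
From column 1, 725 − (222 + 124 + 68 + 145) gives (3,1) = 166.
Column 3 needs 725; the known cells sum to 510, so (4,3) = 215.
Using row 3: 166 + 82 + 138 + 229 + ? → (3,5) = 725 − 615 = 110.
Row 4 must total 725; the given cells sum to 538, so (4,5) = 187.

187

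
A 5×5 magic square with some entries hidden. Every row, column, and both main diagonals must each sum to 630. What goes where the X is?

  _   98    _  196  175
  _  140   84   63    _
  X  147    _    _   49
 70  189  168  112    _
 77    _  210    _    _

203

Using row 4: 70 + 189 + 168 + 112 + ? → (4,5) = 630 − 539 = 91.
Column 2 needs 630; the known cells sum to 574, so (5,2) = 56.
Using anti-diagonal: 175 + 63 + 189 + 77 + ? → (3,3) = 630 − 504 = 126.
Column 3 must total 630; the given cells sum to 588, so (1,3) = 42.
Row 1 needs 630; the known cells sum to 511, so (1,1) = 119.
Main diagonal must total 630; the given cells sum to 497, so (5,5) = 133.
From row 5, 630 − (77 + 56 + 210 + 133) gives (5,4) = 154.
The remaining cell in column 4 is (3,4) = 630 − 525 = 105.
The remaining cell in column 5 is (2,5) = 630 − 448 = 182.
Row 2: 140 + 84 + 63 + 182 + ? = 630, so (2,1) = 161.
Row 3: 147 + 126 + 105 + 49 + ? = 630, so (3,1) = 203.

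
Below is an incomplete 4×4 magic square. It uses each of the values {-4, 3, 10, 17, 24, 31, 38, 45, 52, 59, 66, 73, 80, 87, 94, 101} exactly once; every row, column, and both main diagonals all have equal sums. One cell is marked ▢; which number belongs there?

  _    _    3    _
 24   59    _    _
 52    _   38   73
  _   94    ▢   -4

The 16 entries sum to 776, so each line sums to 776/4 = 194.
The remaining cell in row 3 is (3,2) = 194 − 163 = 31.
From column 2, 194 − (59 + 31 + 94) gives (1,2) = 10.
From main diagonal, 194 − (59 + 38 + (-4)) gives (1,1) = 101.
The remaining cell in row 1 is (1,4) = 194 − 114 = 80.
Using column 1: 101 + 24 + 52 + ? → (4,1) = 194 − 177 = 17.
Column 4 needs 194; the known cells sum to 149, so (2,4) = 45.
The remaining cell in anti-diagonal is (2,3) = 194 − 128 = 66.
From row 4, 194 − (17 + 94 + (-4)) gives (4,3) = 87.

87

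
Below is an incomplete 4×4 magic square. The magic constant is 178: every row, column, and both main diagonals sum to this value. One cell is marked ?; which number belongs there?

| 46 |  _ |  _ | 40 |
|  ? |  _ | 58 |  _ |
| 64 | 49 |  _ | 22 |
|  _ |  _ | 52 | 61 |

The remaining cell in row 3 is (3,3) = 178 − 135 = 43.
From column 3, 178 − (58 + 43 + 52) gives (1,3) = 25.
The remaining cell in column 4 is (2,4) = 178 − 123 = 55.
Using main diagonal: 46 + 43 + 61 + ? → (2,2) = 178 − 150 = 28.
Anti-diagonal needs 178; the known cells sum to 147, so (4,1) = 31.
From row 1, 178 − (46 + 25 + 40) gives (1,2) = 67.
From row 2, 178 − (28 + 58 + 55) gives (2,1) = 37.

37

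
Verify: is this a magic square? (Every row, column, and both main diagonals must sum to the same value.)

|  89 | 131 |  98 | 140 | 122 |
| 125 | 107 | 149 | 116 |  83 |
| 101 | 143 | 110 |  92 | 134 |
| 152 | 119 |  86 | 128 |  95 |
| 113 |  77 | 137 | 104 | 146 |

Row 1: 89 + 131 + 98 + 140 + 122 = 580.
Row 2: 125 + 107 + 149 + 116 + 83 = 580.
Row 3: 101 + 143 + 110 + 92 + 134 = 580.
Row 4: 152 + 119 + 86 + 128 + 95 = 580.
Row 5: 113 + 77 + 137 + 104 + 146 = 577.
Column 1: 89 + 125 + 101 + 152 + 113 = 580.
Column 2: 131 + 107 + 143 + 119 + 77 = 577.
Column 3: 98 + 149 + 110 + 86 + 137 = 580.
Column 4: 140 + 116 + 92 + 128 + 104 = 580.
Column 5: 122 + 83 + 134 + 95 + 146 = 580.
Main diagonal: 89 + 107 + 110 + 128 + 146 = 580.
Anti-diagonal: 122 + 116 + 110 + 119 + 113 = 580.

No — column 5 sums to 580 but column 2 sums to 577.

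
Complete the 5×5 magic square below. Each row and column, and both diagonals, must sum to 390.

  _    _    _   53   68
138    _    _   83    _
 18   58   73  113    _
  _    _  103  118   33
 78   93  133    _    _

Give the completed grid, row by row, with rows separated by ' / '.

Row 3 needs 390; the known cells sum to 262, so (3,5) = 128.
Column 4 must total 390; the given cells sum to 367, so (5,4) = 23.
The remaining cell in anti-diagonal is (4,2) = 390 − 302 = 88.
From row 4, 390 − (88 + 103 + 118 + 33) gives (4,1) = 48.
From row 5, 390 − (78 + 93 + 133 + 23) gives (5,5) = 63.
The remaining cell in column 1 is (1,1) = 390 − 282 = 108.
The remaining cell in column 5 is (2,5) = 390 − 292 = 98.
Main diagonal: 108 + 73 + 118 + 63 + ? = 390, so (2,2) = 28.
Row 2: 138 + 28 + 83 + 98 + ? = 390, so (2,3) = 43.
Column 2 needs 390; the known cells sum to 267, so (1,2) = 123.
From column 3, 390 − (43 + 73 + 103 + 133) gives (1,3) = 38.

108 123 38 53 68 / 138 28 43 83 98 / 18 58 73 113 128 / 48 88 103 118 33 / 78 93 133 23 63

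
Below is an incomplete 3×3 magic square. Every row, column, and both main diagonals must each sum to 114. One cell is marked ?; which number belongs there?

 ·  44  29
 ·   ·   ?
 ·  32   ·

The remaining cell in row 1 is (1,1) = 114 − 73 = 41.
The remaining cell in column 2 is (2,2) = 114 − 76 = 38.
Main diagonal: 41 + 38 + ? = 114, so (3,3) = 35.
Anti-diagonal needs 114; the known cells sum to 67, so (3,1) = 47.
From column 1, 114 − (41 + 47) gives (2,1) = 26.
Column 3: 29 + 35 + ? = 114, so (2,3) = 50.

50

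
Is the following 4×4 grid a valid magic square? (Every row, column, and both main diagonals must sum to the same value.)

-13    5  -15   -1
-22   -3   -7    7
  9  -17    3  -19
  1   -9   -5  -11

Row 1: -13 + 5 + (-15) + (-1) = -24.
Row 2: -22 + (-3) + (-7) + 7 = -25.
Row 3: 9 + (-17) + 3 + (-19) = -24.
Row 4: 1 + (-9) + (-5) + (-11) = -24.
Column 1: -13 + (-22) + 9 + 1 = -25.
Column 2: 5 + (-3) + (-17) + (-9) = -24.
Column 3: -15 + (-7) + 3 + (-5) = -24.
Column 4: -1 + 7 + (-19) + (-11) = -24.
Main diagonal: -13 + (-3) + 3 + (-11) = -24.
Anti-diagonal: -1 + (-7) + (-17) + 1 = -24.

No — column 1 sums to -25 but column 4 sums to -24.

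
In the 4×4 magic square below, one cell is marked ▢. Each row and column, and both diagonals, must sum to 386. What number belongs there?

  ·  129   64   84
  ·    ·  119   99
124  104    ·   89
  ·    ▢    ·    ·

Using row 1: 129 + 64 + 84 + ? → (1,1) = 386 − 277 = 109.
Row 3: 124 + 104 + 89 + ? = 386, so (3,3) = 69.
Using column 3: 64 + 119 + 69 + ? → (4,3) = 386 − 252 = 134.
From column 4, 386 − (84 + 99 + 89) gives (4,4) = 114.
Main diagonal: 109 + 69 + 114 + ? = 386, so (2,2) = 94.
From anti-diagonal, 386 − (84 + 119 + 104) gives (4,1) = 79.
Row 2 needs 386; the known cells sum to 312, so (2,1) = 74.
Row 4 must total 386; the given cells sum to 327, so (4,2) = 59.

59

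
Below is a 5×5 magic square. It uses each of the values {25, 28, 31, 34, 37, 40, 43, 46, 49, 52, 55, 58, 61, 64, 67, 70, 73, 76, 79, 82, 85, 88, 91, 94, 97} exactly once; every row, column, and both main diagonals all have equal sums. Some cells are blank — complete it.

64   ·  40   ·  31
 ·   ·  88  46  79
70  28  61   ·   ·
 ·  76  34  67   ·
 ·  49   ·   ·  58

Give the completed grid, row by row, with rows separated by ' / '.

64 97 40 73 31 / 37 55 88 46 79 / 70 28 61 94 52 / 43 76 34 67 85 / 91 49 82 25 58

The 25 entries sum to 1525, so each line sums to 1525/5 = 305.
Column 3 must total 305; the given cells sum to 223, so (5,3) = 82.
Using main diagonal: 64 + 61 + 67 + 58 + ? → (2,2) = 305 − 250 = 55.
Anti-diagonal: 31 + 46 + 61 + 76 + ? = 305, so (5,1) = 91.
The remaining cell in row 2 is (2,1) = 305 − 268 = 37.
Row 5 needs 305; the known cells sum to 280, so (5,4) = 25.
Column 1: 64 + 37 + 70 + 91 + ? = 305, so (4,1) = 43.
From column 2, 305 − (55 + 28 + 76 + 49) gives (1,2) = 97.
Row 1 needs 305; the known cells sum to 232, so (1,4) = 73.
The remaining cell in row 4 is (4,5) = 305 − 220 = 85.
From column 4, 305 − (73 + 46 + 67 + 25) gives (3,4) = 94.
Column 5: 31 + 79 + 85 + 58 + ? = 305, so (3,5) = 52.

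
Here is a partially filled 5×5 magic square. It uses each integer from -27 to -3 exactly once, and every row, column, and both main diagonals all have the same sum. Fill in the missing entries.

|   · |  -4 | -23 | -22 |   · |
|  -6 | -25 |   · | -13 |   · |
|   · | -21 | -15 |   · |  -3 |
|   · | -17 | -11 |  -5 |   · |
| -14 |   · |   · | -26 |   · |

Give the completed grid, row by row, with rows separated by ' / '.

The entries are -27 through -3, which sum to -375, so each line sums to -375/5 = -75.
Column 2 must total -75; the given cells sum to -67, so (5,2) = -8.
Column 4: -22 + (-13) + (-5) + (-26) + ? = -75, so (3,4) = -9.
Anti-diagonal needs -75; the known cells sum to -59, so (1,5) = -16.
From row 1, -75 − (-4 + (-23) + (-22) + (-16)) gives (1,1) = -10.
From row 3, -75 − (-21 + (-15) + (-9) + (-3)) gives (3,1) = -27.
Column 1 needs -75; the known cells sum to -57, so (4,1) = -18.
Main diagonal needs -75; the known cells sum to -55, so (5,5) = -20.
Row 4 must total -75; the given cells sum to -51, so (4,5) = -24.
Row 5 needs -75; the known cells sum to -68, so (5,3) = -7.
Column 3: -23 + (-15) + (-11) + (-7) + ? = -75, so (2,3) = -19.
Column 5 must total -75; the given cells sum to -63, so (2,5) = -12.

-10 -4 -23 -22 -16 / -6 -25 -19 -13 -12 / -27 -21 -15 -9 -3 / -18 -17 -11 -5 -24 / -14 -8 -7 -26 -20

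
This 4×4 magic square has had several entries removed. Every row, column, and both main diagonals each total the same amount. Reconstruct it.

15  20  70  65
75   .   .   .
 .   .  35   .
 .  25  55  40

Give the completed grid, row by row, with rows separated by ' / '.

Row 1 is already complete: 15 + 20 + 70 + 65 = 170, so that is the magic constant.
Row 4: 25 + 55 + 40 + ? = 170, so (4,1) = 50.
From column 1, 170 − (15 + 75 + 50) gives (3,1) = 30.
The remaining cell in column 3 is (2,3) = 170 − 160 = 10.
Using main diagonal: 15 + 35 + 40 + ? → (2,2) = 170 − 90 = 80.
The remaining cell in anti-diagonal is (3,2) = 170 − 125 = 45.
From row 2, 170 − (75 + 80 + 10) gives (2,4) = 5.
Using row 3: 30 + 45 + 35 + ? → (3,4) = 170 − 110 = 60.

15 20 70 65 / 75 80 10 5 / 30 45 35 60 / 50 25 55 40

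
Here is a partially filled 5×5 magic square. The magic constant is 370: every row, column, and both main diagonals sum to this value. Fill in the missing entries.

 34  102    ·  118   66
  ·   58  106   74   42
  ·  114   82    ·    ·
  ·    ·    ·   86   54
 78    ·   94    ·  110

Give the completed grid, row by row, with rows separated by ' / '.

Row 1 must total 370; the given cells sum to 320, so (1,3) = 50.
Row 2 must total 370; the given cells sum to 280, so (2,1) = 90.
Column 3 must total 370; the given cells sum to 332, so (4,3) = 38.
The remaining cell in column 5 is (3,5) = 370 − 272 = 98.
Anti-diagonal must total 370; the given cells sum to 300, so (4,2) = 70.
Row 4 must total 370; the given cells sum to 248, so (4,1) = 122.
The remaining cell in column 1 is (3,1) = 370 − 324 = 46.
Using column 2: 102 + 58 + 114 + 70 + ? → (5,2) = 370 − 344 = 26.
Row 3 needs 370; the known cells sum to 340, so (3,4) = 30.
From row 5, 370 − (78 + 26 + 94 + 110) gives (5,4) = 62.

34 102 50 118 66 / 90 58 106 74 42 / 46 114 82 30 98 / 122 70 38 86 54 / 78 26 94 62 110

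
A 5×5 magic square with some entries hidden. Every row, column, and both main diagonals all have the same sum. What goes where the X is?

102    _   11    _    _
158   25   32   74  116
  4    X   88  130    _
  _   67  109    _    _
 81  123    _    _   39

Row 2 is complete and sums to 405; that is the magic constant.
Using column 1: 102 + 158 + 4 + 81 + ? → (4,1) = 405 − 345 = 60.
Column 3 needs 405; the known cells sum to 240, so (5,3) = 165.
The remaining cell in main diagonal is (4,4) = 405 − 254 = 151.
Using anti-diagonal: 74 + 88 + 67 + 81 + ? → (1,5) = 405 − 310 = 95.
Row 4 must total 405; the given cells sum to 387, so (4,5) = 18.
Row 5 must total 405; the given cells sum to 408, so (5,4) = -3.
From column 4, 405 − (74 + 130 + 151 + (-3)) gives (1,4) = 53.
The remaining cell in column 5 is (3,5) = 405 − 268 = 137.
Row 1 needs 405; the known cells sum to 261, so (1,2) = 144.
The remaining cell in row 3 is (3,2) = 405 − 359 = 46.

46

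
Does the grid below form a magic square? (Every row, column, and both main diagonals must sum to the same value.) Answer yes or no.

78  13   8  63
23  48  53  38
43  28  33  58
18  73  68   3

Yes

Row 1: 78 + 13 + 8 + 63 = 162.
Row 2: 23 + 48 + 53 + 38 = 162.
Row 3: 43 + 28 + 33 + 58 = 162.
Row 4: 18 + 73 + 68 + 3 = 162.
Column 1: 78 + 23 + 43 + 18 = 162.
Column 2: 13 + 48 + 28 + 73 = 162.
Column 3: 8 + 53 + 33 + 68 = 162.
Column 4: 63 + 38 + 58 + 3 = 162.
Main diagonal: 78 + 48 + 33 + 3 = 162.
Anti-diagonal: 63 + 53 + 28 + 18 = 162.
All lines sum to 162.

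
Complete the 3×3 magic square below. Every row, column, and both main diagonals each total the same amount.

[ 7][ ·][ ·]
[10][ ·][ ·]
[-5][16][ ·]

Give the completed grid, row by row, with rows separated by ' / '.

Column 1 is already complete: 7 + 10 + -5 = 12, so that is the magic constant.
Using row 3: -5 + 16 + ? → (3,3) = 12 − 11 = 1.
From main diagonal, 12 − (7 + 1) gives (2,2) = 4.
Anti-diagonal must total 12; the given cells sum to -1, so (1,3) = 13.
The remaining cell in row 1 is (1,2) = 12 − 20 = -8.
Row 2 must total 12; the given cells sum to 14, so (2,3) = -2.

7 -8 13 / 10 4 -2 / -5 16 1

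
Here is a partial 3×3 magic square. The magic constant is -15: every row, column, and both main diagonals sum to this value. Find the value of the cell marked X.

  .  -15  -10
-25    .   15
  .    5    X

-20

Row 1: -15 + (-10) + ? = -15, so (1,1) = 10.
Row 2 needs -15; the known cells sum to -10, so (2,2) = -5.
Column 1 needs -15; the known cells sum to -15, so (3,1) = 0.
Column 3 must total -15; the given cells sum to 5, so (3,3) = -20.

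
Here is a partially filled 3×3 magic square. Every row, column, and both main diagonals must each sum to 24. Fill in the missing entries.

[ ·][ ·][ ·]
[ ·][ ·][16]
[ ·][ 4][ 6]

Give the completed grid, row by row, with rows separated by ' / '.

10 12 2 / 0 8 16 / 14 4 6

The remaining cell in row 3 is (3,1) = 24 − 10 = 14.
Column 3: 16 + 6 + ? = 24, so (1,3) = 2.
Using anti-diagonal: 2 + 14 + ? → (2,2) = 24 − 16 = 8.
Row 2: 8 + 16 + ? = 24, so (2,1) = 0.
Column 1 must total 24; the given cells sum to 14, so (1,1) = 10.
Column 2 needs 24; the known cells sum to 12, so (1,2) = 12.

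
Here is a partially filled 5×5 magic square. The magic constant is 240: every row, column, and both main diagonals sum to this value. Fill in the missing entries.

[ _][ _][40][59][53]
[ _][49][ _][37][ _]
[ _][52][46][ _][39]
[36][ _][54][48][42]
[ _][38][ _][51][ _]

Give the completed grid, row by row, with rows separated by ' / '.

Row 4 must total 240; the given cells sum to 180, so (4,2) = 60.
Column 2 must total 240; the given cells sum to 199, so (1,2) = 41.
Using column 4: 59 + 37 + 48 + 51 + ? → (3,4) = 240 − 195 = 45.
Anti-diagonal must total 240; the given cells sum to 196, so (5,1) = 44.
Using row 1: 41 + 40 + 59 + 53 + ? → (1,1) = 240 − 193 = 47.
The remaining cell in row 3 is (3,1) = 240 − 182 = 58.
Column 1 must total 240; the given cells sum to 185, so (2,1) = 55.
From main diagonal, 240 − (47 + 49 + 46 + 48) gives (5,5) = 50.
The remaining cell in row 5 is (5,3) = 240 − 183 = 57.
Column 3 needs 240; the known cells sum to 197, so (2,3) = 43.
From column 5, 240 − (53 + 39 + 42 + 50) gives (2,5) = 56.

47 41 40 59 53 / 55 49 43 37 56 / 58 52 46 45 39 / 36 60 54 48 42 / 44 38 57 51 50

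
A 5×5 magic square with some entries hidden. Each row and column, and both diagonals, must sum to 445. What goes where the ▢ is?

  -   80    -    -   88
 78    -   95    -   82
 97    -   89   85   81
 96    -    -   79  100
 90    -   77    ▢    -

98

Row 3 must total 445; the given cells sum to 352, so (3,2) = 93.
Column 1 must total 445; the given cells sum to 361, so (1,1) = 84.
Column 5 needs 445; the known cells sum to 351, so (5,5) = 94.
Using main diagonal: 84 + 89 + 79 + 94 + ? → (2,2) = 445 − 346 = 99.
Row 2 must total 445; the given cells sum to 354, so (2,4) = 91.
Anti-diagonal needs 445; the known cells sum to 358, so (4,2) = 87.
The remaining cell in row 4 is (4,3) = 445 − 362 = 83.
Using column 2: 80 + 99 + 93 + 87 + ? → (5,2) = 445 − 359 = 86.
Column 3 needs 445; the known cells sum to 344, so (1,3) = 101.
From row 1, 445 − (84 + 80 + 101 + 88) gives (1,4) = 92.
Using row 5: 90 + 86 + 77 + 94 + ? → (5,4) = 445 − 347 = 98.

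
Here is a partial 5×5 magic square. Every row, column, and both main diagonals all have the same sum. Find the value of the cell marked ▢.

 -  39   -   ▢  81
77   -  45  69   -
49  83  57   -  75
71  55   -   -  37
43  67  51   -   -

47

Anti-diagonal is complete and sums to 305; that is the magic constant.
From row 3, 305 − (49 + 83 + 57 + 75) gives (3,4) = 41.
Using column 1: 77 + 49 + 71 + 43 + ? → (1,1) = 305 − 240 = 65.
Using column 2: 39 + 83 + 55 + 67 + ? → (2,2) = 305 − 244 = 61.
From row 2, 305 − (77 + 61 + 45 + 69) gives (2,5) = 53.
Column 5 needs 305; the known cells sum to 246, so (5,5) = 59.
Main diagonal needs 305; the known cells sum to 242, so (4,4) = 63.
Row 4: 71 + 55 + 63 + 37 + ? = 305, so (4,3) = 79.
Row 5 needs 305; the known cells sum to 220, so (5,4) = 85.
From column 3, 305 − (45 + 57 + 79 + 51) gives (1,3) = 73.
Using column 4: 69 + 41 + 63 + 85 + ? → (1,4) = 305 − 258 = 47.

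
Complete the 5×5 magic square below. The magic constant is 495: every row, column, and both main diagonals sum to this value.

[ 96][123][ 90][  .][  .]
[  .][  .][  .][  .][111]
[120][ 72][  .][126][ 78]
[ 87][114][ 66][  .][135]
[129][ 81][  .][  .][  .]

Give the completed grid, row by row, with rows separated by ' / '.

Using row 3: 120 + 72 + 126 + 78 + ? → (3,3) = 495 − 396 = 99.
The remaining cell in row 4 is (4,4) = 495 − 402 = 93.
Using column 1: 96 + 120 + 87 + 129 + ? → (2,1) = 495 − 432 = 63.
Column 2 needs 495; the known cells sum to 390, so (2,2) = 105.
From main diagonal, 495 − (96 + 105 + 99 + 93) gives (5,5) = 102.
Column 5 must total 495; the given cells sum to 426, so (1,5) = 69.
The remaining cell in anti-diagonal is (2,4) = 495 − 411 = 84.
Row 1: 96 + 123 + 90 + 69 + ? = 495, so (1,4) = 117.
From row 2, 495 − (63 + 105 + 84 + 111) gives (2,3) = 132.
Using column 3: 90 + 132 + 99 + 66 + ? → (5,3) = 495 − 387 = 108.
Using column 4: 117 + 84 + 126 + 93 + ? → (5,4) = 495 − 420 = 75.

96 123 90 117 69 / 63 105 132 84 111 / 120 72 99 126 78 / 87 114 66 93 135 / 129 81 108 75 102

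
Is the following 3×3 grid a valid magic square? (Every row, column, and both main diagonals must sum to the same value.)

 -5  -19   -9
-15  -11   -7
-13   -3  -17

Yes

Row 1: -5 + (-19) + (-9) = -33.
Row 2: -15 + (-11) + (-7) = -33.
Row 3: -13 + (-3) + (-17) = -33.
Column 1: -5 + (-15) + (-13) = -33.
Column 2: -19 + (-11) + (-3) = -33.
Column 3: -9 + (-7) + (-17) = -33.
Main diagonal: -5 + (-11) + (-17) = -33.
Anti-diagonal: -9 + (-11) + (-13) = -33.
All lines sum to -33.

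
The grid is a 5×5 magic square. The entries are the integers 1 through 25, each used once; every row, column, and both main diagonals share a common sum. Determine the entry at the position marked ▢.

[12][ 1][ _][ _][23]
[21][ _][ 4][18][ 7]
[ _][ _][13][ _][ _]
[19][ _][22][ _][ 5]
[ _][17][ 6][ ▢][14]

The entries are 1 through 25, which sum to 325, so each line sums to 325/5 = 65.
Row 2 must total 65; the given cells sum to 50, so (2,2) = 15.
Column 3 needs 65; the known cells sum to 45, so (1,3) = 20.
Column 5 needs 65; the known cells sum to 49, so (3,5) = 16.
Main diagonal: 12 + 15 + 13 + 14 + ? = 65, so (4,4) = 11.
Row 1 needs 65; the known cells sum to 56, so (1,4) = 9.
Row 4: 19 + 22 + 11 + 5 + ? = 65, so (4,2) = 8.
The remaining cell in column 2 is (3,2) = 65 − 41 = 24.
The remaining cell in anti-diagonal is (5,1) = 65 − 62 = 3.
Row 5: 3 + 17 + 6 + 14 + ? = 65, so (5,4) = 25.

25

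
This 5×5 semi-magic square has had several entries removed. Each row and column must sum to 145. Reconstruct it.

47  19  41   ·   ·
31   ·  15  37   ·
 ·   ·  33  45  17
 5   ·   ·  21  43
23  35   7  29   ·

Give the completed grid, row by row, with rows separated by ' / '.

47 19 41 13 25 / 31 53 15 37 9 / 39 11 33 45 17 / 5 27 49 21 43 / 23 35 7 29 51

Using row 5: 23 + 35 + 7 + 29 + ? → (5,5) = 145 − 94 = 51.
From column 1, 145 − (47 + 31 + 5 + 23) gives (3,1) = 39.
Column 3: 41 + 15 + 33 + 7 + ? = 145, so (4,3) = 49.
Column 4: 37 + 45 + 21 + 29 + ? = 145, so (1,4) = 13.
From row 1, 145 − (47 + 19 + 41 + 13) gives (1,5) = 25.
Row 3 must total 145; the given cells sum to 134, so (3,2) = 11.
Row 4 must total 145; the given cells sum to 118, so (4,2) = 27.
The remaining cell in column 2 is (2,2) = 145 − 92 = 53.
Column 5: 25 + 17 + 43 + 51 + ? = 145, so (2,5) = 9.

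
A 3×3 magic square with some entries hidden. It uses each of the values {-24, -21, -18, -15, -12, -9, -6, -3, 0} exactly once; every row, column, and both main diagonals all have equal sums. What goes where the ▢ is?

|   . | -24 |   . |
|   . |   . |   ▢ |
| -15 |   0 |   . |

-6

The 9 entries sum to -108, so each line sums to -108/3 = -36.
The remaining cell in row 3 is (3,3) = -36 − (-15) = -21.
Column 2 must total -36; the given cells sum to -24, so (2,2) = -12.
From main diagonal, -36 − (-12 + (-21)) gives (1,1) = -3.
Anti-diagonal: -12 + (-15) + ? = -36, so (1,3) = -9.
Column 1 must total -36; the given cells sum to -18, so (2,1) = -18.
Column 3 must total -36; the given cells sum to -30, so (2,3) = -6.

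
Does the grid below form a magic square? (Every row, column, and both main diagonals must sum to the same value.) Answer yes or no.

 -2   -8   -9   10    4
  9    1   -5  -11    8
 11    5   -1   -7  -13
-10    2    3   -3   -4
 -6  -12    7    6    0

No — row 1 sums to -5 but anti-diagonal sums to -12.

Row 1: -2 + (-8) + (-9) + 10 + 4 = -5.
Row 2: 9 + 1 + (-5) + (-11) + 8 = 2.
Row 3: 11 + 5 + (-1) + (-7) + (-13) = -5.
Row 4: -10 + 2 + 3 + (-3) + (-4) = -12.
Row 5: -6 + (-12) + 7 + 6 + 0 = -5.
Column 1: -2 + 9 + 11 + (-10) + (-6) = 2.
Column 2: -8 + 1 + 5 + 2 + (-12) = -12.
Column 3: -9 + (-5) + (-1) + 3 + 7 = -5.
Column 4: 10 + (-11) + (-7) + (-3) + 6 = -5.
Column 5: 4 + 8 + (-13) + (-4) + 0 = -5.
Main diagonal: -2 + 1 + (-1) + (-3) + 0 = -5.
Anti-diagonal: 4 + (-11) + (-1) + 2 + (-6) = -12.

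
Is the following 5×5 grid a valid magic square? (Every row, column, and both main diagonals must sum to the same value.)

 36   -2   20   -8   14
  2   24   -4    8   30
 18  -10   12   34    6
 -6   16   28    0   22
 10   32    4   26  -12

Yes

Row 1: 36 + (-2) + 20 + (-8) + 14 = 60.
Row 2: 2 + 24 + (-4) + 8 + 30 = 60.
Row 3: 18 + (-10) + 12 + 34 + 6 = 60.
Row 4: -6 + 16 + 28 + 0 + 22 = 60.
Row 5: 10 + 32 + 4 + 26 + (-12) = 60.
Column 1: 36 + 2 + 18 + (-6) + 10 = 60.
Column 2: -2 + 24 + (-10) + 16 + 32 = 60.
Column 3: 20 + (-4) + 12 + 28 + 4 = 60.
Column 4: -8 + 8 + 34 + 0 + 26 = 60.
Column 5: 14 + 30 + 6 + 22 + (-12) = 60.
Main diagonal: 36 + 24 + 12 + 0 + (-12) = 60.
Anti-diagonal: 14 + 8 + 12 + 16 + 10 = 60.
All lines sum to 60.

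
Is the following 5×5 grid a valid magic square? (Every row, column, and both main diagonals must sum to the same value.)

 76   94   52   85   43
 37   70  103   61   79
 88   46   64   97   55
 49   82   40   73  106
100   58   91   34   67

Yes

Row 1: 76 + 94 + 52 + 85 + 43 = 350.
Row 2: 37 + 70 + 103 + 61 + 79 = 350.
Row 3: 88 + 46 + 64 + 97 + 55 = 350.
Row 4: 49 + 82 + 40 + 73 + 106 = 350.
Row 5: 100 + 58 + 91 + 34 + 67 = 350.
Column 1: 76 + 37 + 88 + 49 + 100 = 350.
Column 2: 94 + 70 + 46 + 82 + 58 = 350.
Column 3: 52 + 103 + 64 + 40 + 91 = 350.
Column 4: 85 + 61 + 97 + 73 + 34 = 350.
Column 5: 43 + 79 + 55 + 106 + 67 = 350.
Main diagonal: 76 + 70 + 64 + 73 + 67 = 350.
Anti-diagonal: 43 + 61 + 64 + 82 + 100 = 350.
All lines sum to 350.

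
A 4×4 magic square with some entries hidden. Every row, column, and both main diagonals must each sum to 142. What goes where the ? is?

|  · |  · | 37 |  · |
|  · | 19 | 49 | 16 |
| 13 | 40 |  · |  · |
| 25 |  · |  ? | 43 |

Using row 2: 19 + 49 + 16 + ? → (2,1) = 142 − 84 = 58.
The remaining cell in column 1 is (1,1) = 142 − 96 = 46.
From main diagonal, 142 − (46 + 19 + 43) gives (3,3) = 34.
Anti-diagonal: 49 + 40 + 25 + ? = 142, so (1,4) = 28.
Row 1: 46 + 37 + 28 + ? = 142, so (1,2) = 31.
Using row 3: 13 + 40 + 34 + ? → (3,4) = 142 − 87 = 55.
Column 2 needs 142; the known cells sum to 90, so (4,2) = 52.
Column 3 must total 142; the given cells sum to 120, so (4,3) = 22.

22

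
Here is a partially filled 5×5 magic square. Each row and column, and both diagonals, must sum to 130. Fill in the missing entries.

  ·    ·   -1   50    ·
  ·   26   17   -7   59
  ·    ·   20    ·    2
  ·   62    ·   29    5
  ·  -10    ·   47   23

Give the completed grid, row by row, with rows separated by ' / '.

32 8 -1 50 41 / 35 26 17 -7 59 / 53 44 20 11 2 / -4 62 38 29 5 / 14 -10 56 47 23

Row 2 must total 130; the given cells sum to 95, so (2,1) = 35.
From column 4, 130 − (50 + (-7) + 29 + 47) gives (3,4) = 11.
Column 5 must total 130; the given cells sum to 89, so (1,5) = 41.
Using main diagonal: 26 + 20 + 29 + 23 + ? → (1,1) = 130 − 98 = 32.
From anti-diagonal, 130 − (41 + (-7) + 20 + 62) gives (5,1) = 14.
The remaining cell in row 1 is (1,2) = 130 − 122 = 8.
The remaining cell in row 5 is (5,3) = 130 − 74 = 56.
Column 2: 8 + 26 + 62 + (-10) + ? = 130, so (3,2) = 44.
Using column 3: -1 + 17 + 20 + 56 + ? → (4,3) = 130 − 92 = 38.
Row 3 needs 130; the known cells sum to 77, so (3,1) = 53.
Row 4 must total 130; the given cells sum to 134, so (4,1) = -4.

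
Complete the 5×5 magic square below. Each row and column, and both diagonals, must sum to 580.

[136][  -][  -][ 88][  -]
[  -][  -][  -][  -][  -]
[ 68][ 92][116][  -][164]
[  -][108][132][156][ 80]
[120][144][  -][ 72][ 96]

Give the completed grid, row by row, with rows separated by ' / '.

Row 3 needs 580; the known cells sum to 440, so (3,4) = 140.
The remaining cell in row 4 is (4,1) = 580 − 476 = 104.
Row 5 must total 580; the given cells sum to 432, so (5,3) = 148.
Column 1: 136 + 68 + 104 + 120 + ? = 580, so (2,1) = 152.
Column 4 must total 580; the given cells sum to 456, so (2,4) = 124.
Main diagonal must total 580; the given cells sum to 504, so (2,2) = 76.
The remaining cell in anti-diagonal is (1,5) = 580 − 468 = 112.
Using column 2: 76 + 92 + 108 + 144 + ? → (1,2) = 580 − 420 = 160.
Column 5 must total 580; the given cells sum to 452, so (2,5) = 128.
Row 1 must total 580; the given cells sum to 496, so (1,3) = 84.
Using row 2: 152 + 76 + 124 + 128 + ? → (2,3) = 580 − 480 = 100.

136 160 84 88 112 / 152 76 100 124 128 / 68 92 116 140 164 / 104 108 132 156 80 / 120 144 148 72 96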